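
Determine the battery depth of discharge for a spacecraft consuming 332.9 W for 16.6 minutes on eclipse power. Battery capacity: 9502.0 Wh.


E_used = P * t / 60 = 332.9 * 16.6 / 60 = 92.1023 Wh
DOD = E_used / E_total * 100 = 92.1023 / 9502.0 * 100
DOD = 0.9692942 %

0.9693 %


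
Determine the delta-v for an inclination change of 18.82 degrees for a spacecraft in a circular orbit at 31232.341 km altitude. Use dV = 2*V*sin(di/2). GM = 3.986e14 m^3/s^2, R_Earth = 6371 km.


r = 37603.3410 km = 3.7603341e+07 m
V = sqrt(mu/r) = 3255.7828 m/s
di = 18.82 deg = 0.328471 rad
dV = 2*V*sin(di/2) = 2*3255.7828*sin(0.1642355)
dV = 1064.6289 m/s = 1.0646 km/s

1.0646 km/s


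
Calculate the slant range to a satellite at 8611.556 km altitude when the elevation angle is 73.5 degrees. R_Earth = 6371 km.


h = 8611.556 km, el = 73.5 deg
d = -R_E*sin(el) + sqrt((R_E*sin(el))^2 + 2*R_E*h + h^2)
d = -6371.0000*sin(1.2828) + sqrt((6371.0000*0.9588197)^2 + 2*6371.0000*8611.556 + 8611.556^2)
d = 8764.2486 km

8764.2486 km


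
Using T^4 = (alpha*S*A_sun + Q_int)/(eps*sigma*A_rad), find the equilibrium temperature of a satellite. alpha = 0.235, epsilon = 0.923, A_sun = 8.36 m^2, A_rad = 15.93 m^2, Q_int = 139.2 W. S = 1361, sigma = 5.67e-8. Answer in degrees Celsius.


Numerator = alpha*S*A_sun + Q_int = 0.235*1361*8.36 + 139.2 = 2813.0206 W
Denominator = eps*sigma*A_rad = 0.923*5.67e-8*15.93 = 8.3368221e-07 W/K^4
T^4 = 3.3742121e+09 K^4
T = 241.0145 K = -32.1355 C

-32.1355 degrees Celsius


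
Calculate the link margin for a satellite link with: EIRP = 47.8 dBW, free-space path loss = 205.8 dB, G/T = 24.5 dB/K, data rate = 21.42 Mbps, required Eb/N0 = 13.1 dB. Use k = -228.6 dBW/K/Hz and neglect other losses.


C/N0 = EIRP - FSPL + G/T - k = 47.8 - 205.8 + 24.5 - (-228.6)
C/N0 = 95.1000 dB-Hz
R_b = 21.42 Mbps = 2.142e+07 bps -> 10*log10(R_b) = 73.3082 dB-Hz
Eb/N0 = C/N0 - 10*log10(R_b) = 95.1000 - 73.3082 = 21.7918 dB
Margin = Eb/N0 - Eb/N0_req = 21.7918 - 13.1 = 8.6918 dB (link closes)

8.6918 dB


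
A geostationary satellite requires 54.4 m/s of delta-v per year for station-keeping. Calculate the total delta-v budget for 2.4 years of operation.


dV = rate * years = 54.4 * 2.4
dV = 130.5600 m/s

130.5600 m/s


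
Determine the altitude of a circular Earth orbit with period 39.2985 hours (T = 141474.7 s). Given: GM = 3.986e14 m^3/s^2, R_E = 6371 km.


T = 141474.7 s
r = (mu*T^2/(4*pi^2))^(1/3) = (3.986e14 * 141474.7^2 / (4*pi^2))^(1/3)
r = 5.8682919e+07 m = 58682.9188 km
alt = r - R_E = 58682.9188 - 6371 = 52311.9188 km

52311.9188 km


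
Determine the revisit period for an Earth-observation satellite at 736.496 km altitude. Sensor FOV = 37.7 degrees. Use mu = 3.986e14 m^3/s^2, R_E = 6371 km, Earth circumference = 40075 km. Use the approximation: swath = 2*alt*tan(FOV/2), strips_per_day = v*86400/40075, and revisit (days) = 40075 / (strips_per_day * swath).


swath = 2*736.496*tan(0.3289946) = 502.8822 km
v = sqrt(mu/r) = 7488.7673 m/s = 7.4888 km/s
strips/day = v*86400/40075 = 7.4888*86400/40075 = 16.1455
coverage/day = strips * swath = 16.1455 * 502.8822 = 8119.2668 km
revisit = 40075 / 8119.2668 = 4.9358 days

4.9358 days


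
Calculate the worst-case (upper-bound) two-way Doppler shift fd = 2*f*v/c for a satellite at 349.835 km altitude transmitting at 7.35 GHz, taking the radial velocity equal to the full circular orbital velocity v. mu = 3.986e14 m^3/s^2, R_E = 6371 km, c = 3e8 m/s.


r = 6.720835e+06 m
v = sqrt(mu/r) = 7701.1757 m/s (worst-case radial velocity)
f = 7.35 GHz = 7.35e+09 Hz
fd = 2*f*v/c = 2*7.35e+09*7701.1757/3.0e+08
fd = 377357.6082 Hz

377357.6082 Hz


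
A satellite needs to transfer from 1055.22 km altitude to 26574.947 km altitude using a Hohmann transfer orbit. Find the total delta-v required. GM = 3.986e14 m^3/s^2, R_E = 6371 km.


r1 = 7426.2200 km = 7.42622e+06 m
r2 = 32945.9470 km = 3.2945947e+07 m
dv1 = sqrt(mu/r1)*(sqrt(2*r2/(r1+r2)) - 1) = 2033.3514 m/s
dv2 = sqrt(mu/r2)*(1 - sqrt(2*r1/(r1+r2))) = 1368.5815 m/s
total dv = |dv1| + |dv2| = 2033.3514 + 1368.5815 = 3401.9329 m/s = 3.4019 km/s

3.4019 km/s


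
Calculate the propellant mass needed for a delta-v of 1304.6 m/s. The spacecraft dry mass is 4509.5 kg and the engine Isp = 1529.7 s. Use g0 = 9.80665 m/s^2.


ve = Isp * g0 = 1529.7 * 9.80665 = 15001.232505 m/s
mass ratio = exp(dv/ve) = exp(1304.6/15001.232505) = 1.09085979
m_prop = m_dry * (mr - 1) = 4509.5 * (1.09085979 - 1)
m_prop = 409.7322 kg

409.7322 kg


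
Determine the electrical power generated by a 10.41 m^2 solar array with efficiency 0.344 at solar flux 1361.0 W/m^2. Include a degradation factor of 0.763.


P = area * eta * S * degradation
P = 10.41 * 0.344 * 1361.0 * 0.763
P = 3718.7059 W

3718.7059 W


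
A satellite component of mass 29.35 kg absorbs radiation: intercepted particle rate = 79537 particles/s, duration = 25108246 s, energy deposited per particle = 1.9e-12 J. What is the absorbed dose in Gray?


Total energy deposited = rate * time * E_per
  = 79537 * 25108246 * 1.9e-12 = 3.7944 J
Dose = E_total / mass = 3.7944 / 29.35
Dose = 0.1292799 Gy

0.1293 Gy


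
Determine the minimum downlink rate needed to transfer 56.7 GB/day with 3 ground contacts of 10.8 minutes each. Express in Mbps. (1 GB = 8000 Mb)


total contact time = 3 * 10.8 * 60 = 1944.0000 s
data = 56.7 GB = 453600.0000 Mb
rate = 453600.0000 / 1944.0000 = 233.3333 Mbps

233.3333 Mbps


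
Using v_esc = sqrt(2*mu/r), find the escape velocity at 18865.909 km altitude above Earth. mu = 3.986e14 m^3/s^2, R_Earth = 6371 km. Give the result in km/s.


r = 6371.0 + 18865.909 = 25236.9090 km = 2.5236909e+07 m
v_esc = sqrt(2*mu/r) = sqrt(2*3.986e14 / 2.5236909e+07)
v_esc = 5620.3785 m/s = 5.6204 km/s

5.6204 km/s


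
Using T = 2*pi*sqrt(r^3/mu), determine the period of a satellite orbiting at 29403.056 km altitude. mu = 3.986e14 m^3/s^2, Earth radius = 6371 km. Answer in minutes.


r = 35774.0560 km = 3.5774056e+07 m
T = 2*pi*sqrt(r^3/mu) = 2*pi*sqrt(4.5783032e+22 / 3.986e14)
T = 67338.5088 s = 1122.3085 min

1122.3085 minutes


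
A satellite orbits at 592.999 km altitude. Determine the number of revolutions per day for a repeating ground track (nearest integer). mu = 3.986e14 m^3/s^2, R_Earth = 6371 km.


r = 6.963999e+06 m
T = 2*pi*sqrt(r^3/mu) = 5783.6136 s = 96.3936 min
revs/day = 1440 / 96.3936 = 14.9388
Rounded: 15 revolutions per day

15 revolutions per day


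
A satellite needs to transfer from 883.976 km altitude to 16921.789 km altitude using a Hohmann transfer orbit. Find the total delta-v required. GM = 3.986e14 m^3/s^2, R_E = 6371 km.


r1 = 7254.9760 km = 7.254976e+06 m
r2 = 23292.7890 km = 2.3292789e+07 m
dv1 = sqrt(mu/r1)*(sqrt(2*r2/(r1+r2)) - 1) = 1741.2291 m/s
dv2 = sqrt(mu/r2)*(1 - sqrt(2*r1/(r1+r2))) = 1285.7110 m/s
total dv = |dv1| + |dv2| = 1741.2291 + 1285.7110 = 3026.9401 m/s = 3.0269 km/s

3.0269 km/s


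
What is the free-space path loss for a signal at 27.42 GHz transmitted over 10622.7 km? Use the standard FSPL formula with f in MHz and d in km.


f = 27.42 GHz = 27420.0000 MHz
d = 10622.7 km
FSPL = 32.44 + 20*log10(27420.0000) + 20*log10(10622.7)
FSPL = 32.44 + 88.7613 + 80.5247
FSPL = 201.7260 dB

201.7260 dB


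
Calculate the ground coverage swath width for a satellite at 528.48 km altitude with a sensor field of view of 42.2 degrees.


FOV = 42.2 deg = 0.7365289 rad
swath = 2 * alt * tan(FOV/2) = 2 * 528.48 * tan(0.3682645)
swath = 2 * 528.48 * 0.3858679
swath = 407.8469 km

407.8469 km


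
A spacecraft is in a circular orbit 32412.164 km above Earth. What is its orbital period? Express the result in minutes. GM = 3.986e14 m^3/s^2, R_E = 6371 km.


r = 38783.1640 km = 3.8783164e+07 m
T = 2*pi*sqrt(r^3/mu) = 2*pi*sqrt(5.8335068e+22 / 3.986e14)
T = 76010.9353 s = 1266.8489 min

1266.8489 minutes


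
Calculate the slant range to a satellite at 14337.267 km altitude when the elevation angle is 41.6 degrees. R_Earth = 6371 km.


h = 14337.267 km, el = 41.6 deg
d = -R_E*sin(el) + sqrt((R_E*sin(el))^2 + 2*R_E*h + h^2)
d = -6371.0000*sin(0.726057) + sqrt((6371.0000*0.6639262)^2 + 2*6371.0000*14337.267 + 14337.267^2)
d = 15922.9054 km

15922.9054 km


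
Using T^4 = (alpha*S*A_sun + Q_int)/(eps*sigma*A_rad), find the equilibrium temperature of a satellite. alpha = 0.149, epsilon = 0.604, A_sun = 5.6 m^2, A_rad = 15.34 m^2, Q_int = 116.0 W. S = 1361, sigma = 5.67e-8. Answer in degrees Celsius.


Numerator = alpha*S*A_sun + Q_int = 0.149*1361*5.6 + 116.0 = 1251.6184 W
Denominator = eps*sigma*A_rad = 0.604*5.67e-8*15.34 = 5.2534591e-07 W/K^4
T^4 = 2.3824653e+09 K^4
T = 220.9310 K = -52.2190 C

-52.2190 degrees Celsius


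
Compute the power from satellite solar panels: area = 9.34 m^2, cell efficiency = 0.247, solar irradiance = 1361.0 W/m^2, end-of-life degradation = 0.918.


P = area * eta * S * degradation
P = 9.34 * 0.247 * 1361.0 * 0.918
P = 2882.3362 W

2882.3362 W


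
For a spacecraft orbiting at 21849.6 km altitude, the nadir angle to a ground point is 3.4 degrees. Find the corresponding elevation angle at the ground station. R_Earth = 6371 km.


r = R_E + alt = 28220.6000 km
Law of sines in the satellite / Earth-center / ground-point triangle:
  sin(nadir)/R_E = sin(90 + el)/r  =>  cos(el) = (r/R_E)*sin(nadir)
cos(el) = (28220.6000 / 6371.0000) * sin(3.4 deg) = 0.2627
el = arccos(0.2627) = 74.7697 deg
(Earth-central angle = 90 - nadir - el = 11.8303 deg)

74.7697 degrees


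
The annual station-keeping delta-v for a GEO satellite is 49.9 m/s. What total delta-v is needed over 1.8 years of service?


dV = rate * years = 49.9 * 1.8
dV = 89.8200 m/s

89.8200 m/s


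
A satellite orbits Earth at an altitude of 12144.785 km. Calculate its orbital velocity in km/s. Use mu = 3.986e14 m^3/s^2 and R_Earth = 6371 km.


r = R_E + alt = 6371.0 + 12144.785 = 18515.7850 km = 1.8515785e+07 m
v = sqrt(mu/r) = sqrt(3.986e14 / 1.8515785e+07) = 4639.7821 m/s = 4.6398 km/s

4.6398 km/s


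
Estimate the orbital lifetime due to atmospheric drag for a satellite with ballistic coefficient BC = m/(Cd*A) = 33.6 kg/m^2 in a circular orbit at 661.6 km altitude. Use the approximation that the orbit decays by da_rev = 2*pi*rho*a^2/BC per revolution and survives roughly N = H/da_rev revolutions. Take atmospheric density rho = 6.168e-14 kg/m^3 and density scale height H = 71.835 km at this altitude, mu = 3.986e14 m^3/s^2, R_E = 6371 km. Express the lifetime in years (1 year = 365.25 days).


a = R_E + alt = 7032.6000 km = 7.0326e+06 m
da_rev = 2*pi*rho*a^2/BC = 2*pi*6.168e-14*(7.0326e+06)^2/33.6 = 0.570448955 m per revolution
N = H/da_rev = 71835.0000 m / 0.570448955 m = 125927.1306 revolutions
P = 2*pi*sqrt(a^3/mu) = 5869.2836 s
lifetime = N*P = 125927.1306 * 5869.2836 = 7.3910204e+08 s = 8554.4218 days
years = 8554.4218 / 365.25 = 23.4207 years

23.4207 years


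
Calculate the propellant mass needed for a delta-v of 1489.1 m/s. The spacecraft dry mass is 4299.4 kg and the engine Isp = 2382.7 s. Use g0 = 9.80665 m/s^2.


ve = Isp * g0 = 2382.7 * 9.80665 = 23366.304955 m/s
mass ratio = exp(dv/ve) = exp(1489.1/23366.304955) = 1.06580301
m_prop = m_dry * (mr - 1) = 4299.4 * (1.06580301 - 1)
m_prop = 282.9135 kg

282.9135 kg


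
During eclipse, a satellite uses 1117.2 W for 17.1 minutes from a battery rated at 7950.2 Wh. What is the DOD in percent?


E_used = P * t / 60 = 1117.2 * 17.1 / 60 = 318.4020 Wh
DOD = E_used / E_total * 100 = 318.4020 / 7950.2 * 100
DOD = 4.0050 %

4.0050 %


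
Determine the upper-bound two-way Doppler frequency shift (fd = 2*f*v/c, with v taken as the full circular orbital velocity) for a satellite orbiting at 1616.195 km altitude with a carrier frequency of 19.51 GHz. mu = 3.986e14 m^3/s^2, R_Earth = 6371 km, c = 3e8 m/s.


r = 7.987195e+06 m
v = sqrt(mu/r) = 7064.3385 m/s (worst-case radial velocity)
f = 19.51 GHz = 1.951e+10 Hz
fd = 2*f*v/c = 2*1.951e+10*7064.3385/3.0e+08
fd = 918834.9660 Hz

918834.9660 Hz


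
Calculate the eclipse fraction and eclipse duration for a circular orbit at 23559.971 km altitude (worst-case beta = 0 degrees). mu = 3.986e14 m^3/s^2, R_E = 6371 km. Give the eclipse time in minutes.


r = 29930.9710 km
T = 858.8972 min
Eclipse fraction = arcsin(R_E/r)/pi = arcsin(6371.0000/29930.9710)/pi
= arcsin(0.2128564)/pi = 0.06827667
Eclipse duration = 0.06827667 * 858.8972 = 58.6426 min

58.6426 minutes


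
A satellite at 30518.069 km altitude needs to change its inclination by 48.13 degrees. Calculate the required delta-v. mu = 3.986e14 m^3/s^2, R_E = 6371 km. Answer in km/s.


r = 36889.0690 km = 3.6889069e+07 m
V = sqrt(mu/r) = 3287.1521 m/s
di = 48.13 deg = 0.840027 rad
dV = 2*V*sin(di/2) = 2*3287.1521*sin(0.4200135)
dV = 2680.8222 m/s = 2.6808 km/s

2.6808 km/s


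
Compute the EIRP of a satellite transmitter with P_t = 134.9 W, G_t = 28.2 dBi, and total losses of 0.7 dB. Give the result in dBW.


Pt = 134.9 W = 21.3001 dBW
EIRP = Pt_dBW + Gt - losses = 21.3001 + 28.2 - 0.7 = 48.8001 dBW

48.8001 dBW


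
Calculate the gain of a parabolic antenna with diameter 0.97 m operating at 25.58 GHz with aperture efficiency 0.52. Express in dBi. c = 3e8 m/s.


lambda = c/f = 3e8 / 2.558e+10 = 0.01172791 m
G = eta*(pi*D/lambda)^2 = 0.52*(pi*0.97/0.01172791)^2
G = 35107.9223 (linear)
G = 10*log10(35107.9223) = 45.4541 dBi

45.4541 dBi


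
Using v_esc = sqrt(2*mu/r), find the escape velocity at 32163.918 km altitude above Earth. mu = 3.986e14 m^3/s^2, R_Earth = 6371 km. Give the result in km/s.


r = 6371.0 + 32163.918 = 38534.9180 km = 3.8534918e+07 m
v_esc = sqrt(2*mu/r) = sqrt(2*3.986e14 / 3.8534918e+07)
v_esc = 4548.3767 m/s = 4.5484 km/s

4.5484 km/s


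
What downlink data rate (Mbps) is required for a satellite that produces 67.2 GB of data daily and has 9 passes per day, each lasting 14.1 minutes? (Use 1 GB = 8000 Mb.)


total contact time = 9 * 14.1 * 60 = 7614.0000 s
data = 67.2 GB = 537600.0000 Mb
rate = 537600.0000 / 7614.0000 = 70.6068 Mbps

70.6068 Mbps


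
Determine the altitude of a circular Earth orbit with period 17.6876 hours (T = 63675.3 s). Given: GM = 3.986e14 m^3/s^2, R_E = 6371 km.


T = 63675.3 s
r = (mu*T^2/(4*pi^2))^(1/3) = (3.986e14 * 63675.3^2 / (4*pi^2))^(1/3)
r = 3.4464596e+07 m = 34464.5955 km
alt = r - R_E = 34464.5955 - 6371 = 28093.5955 km

28093.5955 km


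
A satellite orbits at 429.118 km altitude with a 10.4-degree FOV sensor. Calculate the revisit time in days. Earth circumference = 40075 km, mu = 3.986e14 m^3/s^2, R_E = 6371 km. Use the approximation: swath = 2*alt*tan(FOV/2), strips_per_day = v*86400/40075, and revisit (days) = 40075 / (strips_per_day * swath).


swath = 2*429.118*tan(0.09075712) = 78.1056 km
v = sqrt(mu/r) = 7656.1498 m/s = 7.6561 km/s
strips/day = v*86400/40075 = 7.6561*86400/40075 = 16.5063
coverage/day = strips * swath = 16.5063 * 78.1056 = 1289.2370 km
revisit = 40075 / 1289.2370 = 31.0843 days

31.0843 days


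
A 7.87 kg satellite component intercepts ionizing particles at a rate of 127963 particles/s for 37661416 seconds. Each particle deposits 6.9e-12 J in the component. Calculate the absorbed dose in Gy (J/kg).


Total energy deposited = rate * time * E_per
  = 127963 * 37661416 * 6.9e-12 = 33.2529 J
Dose = E_total / mass = 33.2529 / 7.87
Dose = 4.2253 Gy

4.2253 Gy


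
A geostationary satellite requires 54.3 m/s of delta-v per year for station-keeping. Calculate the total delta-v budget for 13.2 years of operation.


dV = rate * years = 54.3 * 13.2
dV = 716.7600 m/s

716.7600 m/s


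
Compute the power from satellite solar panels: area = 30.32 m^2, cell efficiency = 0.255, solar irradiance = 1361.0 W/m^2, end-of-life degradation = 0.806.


P = area * eta * S * degradation
P = 30.32 * 0.255 * 1361.0 * 0.806
P = 8481.3023 W

8481.3023 W


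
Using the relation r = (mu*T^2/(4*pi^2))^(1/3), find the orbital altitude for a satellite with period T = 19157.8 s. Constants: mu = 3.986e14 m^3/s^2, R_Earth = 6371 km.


T = 19157.8 s
r = (mu*T^2/(4*pi^2))^(1/3) = (3.986e14 * 19157.8^2 / (4*pi^2))^(1/3)
r = 1.5474725e+07 m = 15474.7251 km
alt = r - R_E = 15474.7251 - 6371 = 9103.7251 km

9103.7251 km


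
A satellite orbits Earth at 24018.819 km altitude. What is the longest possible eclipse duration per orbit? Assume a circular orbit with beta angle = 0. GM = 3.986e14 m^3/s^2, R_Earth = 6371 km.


r = 30389.8190 km
T = 878.7233 min
Eclipse fraction = arcsin(R_E/r)/pi = arcsin(6371.0000/30389.8190)/pi
= arcsin(0.2096426)/pi = 0.06723004
Eclipse duration = 0.06723004 * 878.7233 = 59.0766 min

59.0766 minutes


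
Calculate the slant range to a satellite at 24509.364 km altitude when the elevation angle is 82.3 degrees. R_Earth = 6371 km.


h = 24509.364 km, el = 82.3 deg
d = -R_E*sin(el) + sqrt((R_E*sin(el))^2 + 2*R_E*h + h^2)
d = -6371.0000*sin(1.4364) + sqrt((6371.0000*0.9909832)^2 + 2*6371.0000*24509.364 + 24509.364^2)
d = 24555.0094 km

24555.0094 km


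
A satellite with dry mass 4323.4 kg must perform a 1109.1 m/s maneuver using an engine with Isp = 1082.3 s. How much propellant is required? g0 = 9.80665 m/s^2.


ve = Isp * g0 = 1082.3 * 9.80665 = 10613.737295 m/s
mass ratio = exp(dv/ve) = exp(1109.1/10613.737295) = 1.11015168
m_prop = m_dry * (mr - 1) = 4323.4 * (1.11015168 - 1)
m_prop = 476.2298 kg

476.2298 kg


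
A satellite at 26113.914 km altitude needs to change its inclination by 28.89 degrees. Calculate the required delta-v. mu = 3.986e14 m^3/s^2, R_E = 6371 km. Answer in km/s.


r = 32484.9140 km = 3.2484914e+07 m
V = sqrt(mu/r) = 3502.9004 m/s
di = 28.89 deg = 0.5042256 rad
dV = 2*V*sin(di/2) = 2*3502.9004*sin(0.2521128)
dV = 1747.6007 m/s = 1.7476 km/s

1.7476 km/s


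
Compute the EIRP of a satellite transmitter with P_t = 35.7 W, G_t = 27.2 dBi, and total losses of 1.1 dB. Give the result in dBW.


Pt = 35.7 W = 15.5267 dBW
EIRP = Pt_dBW + Gt - losses = 15.5267 + 27.2 - 1.1 = 41.6267 dBW

41.6267 dBW


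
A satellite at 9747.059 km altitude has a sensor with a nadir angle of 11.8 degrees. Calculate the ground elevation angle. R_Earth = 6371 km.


r = R_E + alt = 16118.0590 km
Law of sines in the satellite / Earth-center / ground-point triangle:
  sin(nadir)/R_E = sin(90 + el)/r  =>  cos(el) = (r/R_E)*sin(nadir)
cos(el) = (16118.0590 / 6371.0000) * sin(11.8 deg) = 0.5173567
el = arccos(0.5173567) = 58.8449 deg
(Earth-central angle = 90 - nadir - el = 19.3551 deg)

58.8449 degrees


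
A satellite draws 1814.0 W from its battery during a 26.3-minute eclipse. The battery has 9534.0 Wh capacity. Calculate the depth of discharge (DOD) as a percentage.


E_used = P * t / 60 = 1814.0 * 26.3 / 60 = 795.1367 Wh
DOD = E_used / E_total * 100 = 795.1367 / 9534.0 * 100
DOD = 8.3400 %

8.3400 %


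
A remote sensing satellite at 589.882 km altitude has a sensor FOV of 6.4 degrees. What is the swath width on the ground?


FOV = 6.4 deg = 0.1117011 rad
swath = 2 * alt * tan(FOV/2) = 2 * 589.882 * tan(0.05585054)
swath = 2 * 589.882 * 0.05590868
swath = 65.9590 km

65.9590 km


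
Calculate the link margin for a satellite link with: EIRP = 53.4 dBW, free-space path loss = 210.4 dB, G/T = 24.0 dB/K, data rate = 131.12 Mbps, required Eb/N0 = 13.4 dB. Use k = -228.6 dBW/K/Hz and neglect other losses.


C/N0 = EIRP - FSPL + G/T - k = 53.4 - 210.4 + 24.0 - (-228.6)
C/N0 = 95.6000 dB-Hz
R_b = 131.12 Mbps = 1.3112e+08 bps -> 10*log10(R_b) = 81.1767 dB-Hz
Eb/N0 = C/N0 - 10*log10(R_b) = 95.6000 - 81.1767 = 14.4233 dB
Margin = Eb/N0 - Eb/N0_req = 14.4233 - 13.4 = 1.0233 dB (link closes)

1.0233 dB


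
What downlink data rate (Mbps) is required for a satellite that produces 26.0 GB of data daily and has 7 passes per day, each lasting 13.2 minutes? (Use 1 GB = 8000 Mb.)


total contact time = 7 * 13.2 * 60 = 5544.0000 s
data = 26.0 GB = 208000.0000 Mb
rate = 208000.0000 / 5544.0000 = 37.5180 Mbps

37.5180 Mbps


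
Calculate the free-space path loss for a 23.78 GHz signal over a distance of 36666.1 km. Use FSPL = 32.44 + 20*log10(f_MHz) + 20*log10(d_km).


f = 23.78 GHz = 23780.0000 MHz
d = 36666.1 km
FSPL = 32.44 + 20*log10(23780.0000) + 20*log10(36666.1)
FSPL = 32.44 + 87.5242 + 91.2853
FSPL = 211.2495 dB

211.2495 dB


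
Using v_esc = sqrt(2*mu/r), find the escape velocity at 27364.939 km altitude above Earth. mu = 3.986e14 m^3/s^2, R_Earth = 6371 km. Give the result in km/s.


r = 6371.0 + 27364.939 = 33735.9390 km = 3.3735939e+07 m
v_esc = sqrt(2*mu/r) = sqrt(2*3.986e14 / 3.3735939e+07)
v_esc = 4861.1301 m/s = 4.8611 km/s

4.8611 km/s


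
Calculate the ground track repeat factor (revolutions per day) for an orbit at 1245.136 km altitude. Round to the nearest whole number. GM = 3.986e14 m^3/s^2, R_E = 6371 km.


r = 7.616136e+06 m
T = 2*pi*sqrt(r^3/mu) = 6614.7473 s = 110.2458 min
revs/day = 1440 / 110.2458 = 13.0617
Rounded: 13 revolutions per day

13 revolutions per day


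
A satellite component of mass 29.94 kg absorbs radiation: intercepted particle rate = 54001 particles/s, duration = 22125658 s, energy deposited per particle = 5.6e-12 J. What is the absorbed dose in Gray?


Total energy deposited = rate * time * E_per
  = 54001 * 22125658 * 5.6e-12 = 6.6909 J
Dose = E_total / mass = 6.6909 / 29.94
Dose = 0.2234777 Gy

0.2235 Gy


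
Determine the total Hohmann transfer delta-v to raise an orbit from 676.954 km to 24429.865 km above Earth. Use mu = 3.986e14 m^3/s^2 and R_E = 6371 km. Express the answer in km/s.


r1 = 7047.9540 km = 7.047954e+06 m
r2 = 30800.8650 km = 3.0800865e+07 m
dv1 = sqrt(mu/r1)*(sqrt(2*r2/(r1+r2)) - 1) = 2073.8361 m/s
dv2 = sqrt(mu/r2)*(1 - sqrt(2*r1/(r1+r2))) = 1402.0181 m/s
total dv = |dv1| + |dv2| = 2073.8361 + 1402.0181 = 3475.8542 m/s = 3.4759 km/s

3.4759 km/s


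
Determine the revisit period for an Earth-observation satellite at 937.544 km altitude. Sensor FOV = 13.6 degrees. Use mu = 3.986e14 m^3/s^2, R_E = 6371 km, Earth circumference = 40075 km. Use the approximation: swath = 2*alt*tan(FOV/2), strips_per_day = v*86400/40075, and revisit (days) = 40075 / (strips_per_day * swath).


swath = 2*937.544*tan(0.1186824) = 223.5907 km
v = sqrt(mu/r) = 7385.0462 m/s = 7.3850 km/s
strips/day = v*86400/40075 = 7.3850*86400/40075 = 15.9218
coverage/day = strips * swath = 15.9218 * 223.5907 = 3559.9769 km
revisit = 40075 / 3559.9769 = 11.2571 days

11.2571 days


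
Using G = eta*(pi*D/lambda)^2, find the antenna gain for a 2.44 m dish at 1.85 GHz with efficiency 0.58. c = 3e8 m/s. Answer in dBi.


lambda = c/f = 3e8 / 1.85e+09 = 0.1621622 m
G = eta*(pi*D/lambda)^2 = 0.58*(pi*2.44/0.1621622)^2
G = 1296.0100 (linear)
G = 10*log10(1296.0100) = 31.1261 dBi

31.1261 dBi


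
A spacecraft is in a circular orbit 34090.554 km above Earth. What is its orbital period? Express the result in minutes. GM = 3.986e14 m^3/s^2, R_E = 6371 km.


r = 40461.5540 km = 4.0461554e+07 m
T = 2*pi*sqrt(r^3/mu) = 2*pi*sqrt(6.6241121e+22 / 3.986e14)
T = 80998.1424 s = 1349.9690 min

1349.9690 minutes


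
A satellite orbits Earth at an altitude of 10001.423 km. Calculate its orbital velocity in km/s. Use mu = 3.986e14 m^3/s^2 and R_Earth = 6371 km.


r = R_E + alt = 6371.0 + 10001.423 = 16372.4230 km = 1.6372423e+07 m
v = sqrt(mu/r) = sqrt(3.986e14 / 1.6372423e+07) = 4934.1480 m/s = 4.9341 km/s

4.9341 km/s


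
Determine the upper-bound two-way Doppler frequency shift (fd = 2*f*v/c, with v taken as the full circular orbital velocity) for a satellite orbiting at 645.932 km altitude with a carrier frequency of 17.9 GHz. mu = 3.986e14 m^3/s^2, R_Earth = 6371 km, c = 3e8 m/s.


r = 7.016932e+06 m
v = sqrt(mu/r) = 7536.9392 m/s (worst-case radial velocity)
f = 17.9 GHz = 1.79e+10 Hz
fd = 2*f*v/c = 2*1.79e+10*7536.9392/3.0e+08
fd = 899408.0807 Hz

899408.0807 Hz


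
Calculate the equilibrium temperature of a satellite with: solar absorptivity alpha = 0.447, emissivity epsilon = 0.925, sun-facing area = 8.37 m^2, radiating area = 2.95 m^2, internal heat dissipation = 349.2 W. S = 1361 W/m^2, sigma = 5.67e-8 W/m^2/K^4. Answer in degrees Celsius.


Numerator = alpha*S*A_sun + Q_int = 0.447*1361*8.37 + 349.2 = 5441.2318 W
Denominator = eps*sigma*A_rad = 0.925*5.67e-8*2.95 = 1.5472013e-07 W/K^4
T^4 = 3.5168223e+10 K^4
T = 433.0496 K = 159.8996 C

159.8996 degrees Celsius


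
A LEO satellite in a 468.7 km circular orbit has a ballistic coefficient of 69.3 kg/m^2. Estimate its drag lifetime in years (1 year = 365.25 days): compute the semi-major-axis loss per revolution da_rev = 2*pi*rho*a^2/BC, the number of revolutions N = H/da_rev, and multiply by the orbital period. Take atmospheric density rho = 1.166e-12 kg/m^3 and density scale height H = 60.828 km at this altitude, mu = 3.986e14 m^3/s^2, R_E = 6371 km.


a = R_E + alt = 6839.7000 km = 6.8397e+06 m
da_rev = 2*pi*rho*a^2/BC = 2*pi*1.166e-12*(6.8397e+06)^2/69.3 = 4.945603 m per revolution
N = H/da_rev = 60828.0000 m / 4.945603 m = 12299.4091 revolutions
P = 2*pi*sqrt(a^3/mu) = 5629.4608 s
lifetime = N*P = 12299.4091 * 5629.4608 = 6.9239042e+07 s = 801.3778 days
years = 801.3778 / 365.25 = 2.1941 years

2.1941 years


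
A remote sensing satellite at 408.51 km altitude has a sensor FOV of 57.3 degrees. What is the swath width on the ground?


FOV = 57.3 deg = 1.0001 rad
swath = 2 * alt * tan(FOV/2) = 2 * 408.51 * tan(0.5000368)
swath = 2 * 408.51 * 0.5463503
swath = 446.3791 km

446.3791 km


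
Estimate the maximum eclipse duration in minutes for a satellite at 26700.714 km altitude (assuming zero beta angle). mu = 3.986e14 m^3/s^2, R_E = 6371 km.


r = 33071.7140 km
T = 997.5738 min
Eclipse fraction = arcsin(R_E/r)/pi = arcsin(6371.0000/33071.7140)/pi
= arcsin(0.192642)/pi = 0.06170559
Eclipse duration = 0.06170559 * 997.5738 = 61.5559 min

61.5559 minutes


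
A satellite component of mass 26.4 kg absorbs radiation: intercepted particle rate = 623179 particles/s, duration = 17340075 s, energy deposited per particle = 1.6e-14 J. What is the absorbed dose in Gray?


Total energy deposited = rate * time * E_per
  = 623179 * 17340075 * 1.6e-14 = 0.1728955 J
Dose = E_total / mass = 0.1728955 / 26.4
Dose = 0.006549073 Gy

0.0065 Gy


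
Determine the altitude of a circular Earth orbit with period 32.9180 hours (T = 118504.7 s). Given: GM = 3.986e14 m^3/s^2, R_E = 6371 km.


T = 118504.7 s
r = (mu*T^2/(4*pi^2))^(1/3) = (3.986e14 * 118504.7^2 / (4*pi^2))^(1/3)
r = 5.2145428e+07 m = 52145.4280 km
alt = r - R_E = 52145.4280 - 6371 = 45774.4280 km

45774.4280 km


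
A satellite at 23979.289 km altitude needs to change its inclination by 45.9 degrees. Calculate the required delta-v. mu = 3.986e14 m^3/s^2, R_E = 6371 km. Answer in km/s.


r = 30350.2890 km = 3.0350289e+07 m
V = sqrt(mu/r) = 3623.9920 m/s
di = 45.9 deg = 0.8011061 rad
dV = 2*V*sin(di/2) = 2*3623.9920*sin(0.4005531)
dV = 2826.1897 m/s = 2.8262 km/s

2.8262 km/s


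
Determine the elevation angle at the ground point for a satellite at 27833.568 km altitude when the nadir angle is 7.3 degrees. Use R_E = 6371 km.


r = R_E + alt = 34204.5680 km
Law of sines in the satellite / Earth-center / ground-point triangle:
  sin(nadir)/R_E = sin(90 + el)/r  =>  cos(el) = (r/R_E)*sin(nadir)
cos(el) = (34204.5680 / 6371.0000) * sin(7.3 deg) = 0.6821833
el = arccos(0.6821833) = 46.9855 deg
(Earth-central angle = 90 - nadir - el = 35.7145 deg)

46.9855 degrees


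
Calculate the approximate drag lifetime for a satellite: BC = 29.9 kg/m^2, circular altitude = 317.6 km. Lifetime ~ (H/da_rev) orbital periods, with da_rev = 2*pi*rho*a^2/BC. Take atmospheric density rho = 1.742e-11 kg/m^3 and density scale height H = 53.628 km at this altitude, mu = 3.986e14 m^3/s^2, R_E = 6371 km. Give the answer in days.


a = R_E + alt = 6688.6000 km = 6.6886e+06 m
da_rev = 2*pi*rho*a^2/BC = 2*pi*1.742e-11*(6.6886e+06)^2/29.9 = 163.767334 m per revolution
N = H/da_rev = 53628.0000 m / 163.767334 m = 327.4646 revolutions
P = 2*pi*sqrt(a^3/mu) = 5443.9491 s
lifetime = N*P = 327.4646 * 5443.9491 = 1.7827005e+06 s = 20.6331 days

20.6331 days


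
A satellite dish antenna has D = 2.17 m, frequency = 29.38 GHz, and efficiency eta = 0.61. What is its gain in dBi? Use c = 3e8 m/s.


lambda = c/f = 3e8 / 2.938e+10 = 0.01021103 m
G = eta*(pi*D/lambda)^2 = 0.61*(pi*2.17/0.01021103)^2
G = 271900.5722 (linear)
G = 10*log10(271900.5722) = 54.3441 dBi

54.3441 dBi


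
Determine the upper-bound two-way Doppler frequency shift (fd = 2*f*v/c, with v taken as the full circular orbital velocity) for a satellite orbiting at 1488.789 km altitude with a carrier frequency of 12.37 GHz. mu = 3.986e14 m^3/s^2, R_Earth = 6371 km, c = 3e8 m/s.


r = 7.859789e+06 m
v = sqrt(mu/r) = 7121.3643 m/s (worst-case radial velocity)
f = 12.37 GHz = 1.237e+10 Hz
fd = 2*f*v/c = 2*1.237e+10*7121.3643/3.0e+08
fd = 587275.1765 Hz

587275.1765 Hz


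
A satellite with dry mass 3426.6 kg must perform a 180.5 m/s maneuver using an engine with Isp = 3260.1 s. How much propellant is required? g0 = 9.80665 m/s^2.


ve = Isp * g0 = 3260.1 * 9.80665 = 31970.659665 m/s
mass ratio = exp(dv/ve) = exp(180.5/31970.659665) = 1.00566177
m_prop = m_dry * (mr - 1) = 3426.6 * (1.00566177 - 1)
m_prop = 19.4006 kg

19.4006 kg


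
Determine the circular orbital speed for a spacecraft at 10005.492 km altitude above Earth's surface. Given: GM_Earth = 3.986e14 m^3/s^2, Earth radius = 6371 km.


r = R_E + alt = 6371.0 + 10005.492 = 16376.4920 km = 1.6376492e+07 m
v = sqrt(mu/r) = sqrt(3.986e14 / 1.6376492e+07) = 4933.5349 m/s = 4.9335 km/s

4.9335 km/s


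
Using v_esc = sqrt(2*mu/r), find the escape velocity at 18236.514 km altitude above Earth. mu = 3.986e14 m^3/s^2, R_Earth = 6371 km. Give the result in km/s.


r = 6371.0 + 18236.514 = 24607.5140 km = 2.4607514e+07 m
v_esc = sqrt(2*mu/r) = sqrt(2*3.986e14 / 2.4607514e+07)
v_esc = 5691.8019 m/s = 5.6918 km/s

5.6918 km/s


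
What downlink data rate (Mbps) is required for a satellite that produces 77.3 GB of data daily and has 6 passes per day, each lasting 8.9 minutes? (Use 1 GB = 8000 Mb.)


total contact time = 6 * 8.9 * 60 = 3204.0000 s
data = 77.3 GB = 618400.0000 Mb
rate = 618400.0000 / 3204.0000 = 193.0087 Mbps

193.0087 Mbps


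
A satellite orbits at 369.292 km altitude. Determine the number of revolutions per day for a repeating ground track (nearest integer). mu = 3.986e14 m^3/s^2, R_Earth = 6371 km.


r = 6.740292e+06 m
T = 2*pi*sqrt(r^3/mu) = 5507.1802 s = 91.7863 min
revs/day = 1440 / 91.7863 = 15.6886
Rounded: 16 revolutions per day

16 revolutions per day


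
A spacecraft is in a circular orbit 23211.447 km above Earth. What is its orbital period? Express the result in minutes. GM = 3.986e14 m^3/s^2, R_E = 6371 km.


r = 29582.4470 km = 2.9582447e+07 m
T = 2*pi*sqrt(r^3/mu) = 2*pi*sqrt(2.5888226e+22 / 3.986e14)
T = 50636.3466 s = 843.9391 min

843.9391 minutes


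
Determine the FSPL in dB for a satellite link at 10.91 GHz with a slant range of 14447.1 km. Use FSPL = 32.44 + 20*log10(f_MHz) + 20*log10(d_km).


f = 10.91 GHz = 10910.0000 MHz
d = 14447.1 km
FSPL = 32.44 + 20*log10(10910.0000) + 20*log10(14447.1)
FSPL = 32.44 + 80.7565 + 83.1956
FSPL = 196.3921 dB

196.3921 dB


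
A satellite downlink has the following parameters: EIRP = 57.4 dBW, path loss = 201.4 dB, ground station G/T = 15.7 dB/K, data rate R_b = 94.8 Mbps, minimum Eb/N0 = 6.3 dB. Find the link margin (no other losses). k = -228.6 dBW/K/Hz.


C/N0 = EIRP - FSPL + G/T - k = 57.4 - 201.4 + 15.7 - (-228.6)
C/N0 = 100.3000 dB-Hz
R_b = 94.8 Mbps = 9.48e+07 bps -> 10*log10(R_b) = 79.7681 dB-Hz
Eb/N0 = C/N0 - 10*log10(R_b) = 100.3000 - 79.7681 = 20.5319 dB
Margin = Eb/N0 - Eb/N0_req = 20.5319 - 6.3 = 14.2319 dB (link closes)

14.2319 dB


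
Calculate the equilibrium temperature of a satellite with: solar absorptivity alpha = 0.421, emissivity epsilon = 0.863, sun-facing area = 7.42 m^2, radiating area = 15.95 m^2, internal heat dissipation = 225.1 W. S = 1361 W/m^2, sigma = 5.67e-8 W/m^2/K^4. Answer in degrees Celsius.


Numerator = alpha*S*A_sun + Q_int = 0.421*1361*7.42 + 225.1 = 4476.6190 W
Denominator = eps*sigma*A_rad = 0.863*5.67e-8*15.95 = 7.8046699e-07 W/K^4
T^4 = 5.7358211e+09 K^4
T = 275.2003 K = 2.0503 C

2.0503 degrees Celsius


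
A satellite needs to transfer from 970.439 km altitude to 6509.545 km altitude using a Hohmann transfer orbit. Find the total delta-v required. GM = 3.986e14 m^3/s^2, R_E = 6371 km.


r1 = 7341.4390 km = 7.341439e+06 m
r2 = 12880.5450 km = 1.2880545e+07 m
dv1 = sqrt(mu/r1)*(sqrt(2*r2/(r1+r2)) - 1) = 948.1650 m/s
dv2 = sqrt(mu/r2)*(1 - sqrt(2*r1/(r1+r2))) = 822.7191 m/s
total dv = |dv1| + |dv2| = 948.1650 + 822.7191 = 1770.8840 m/s = 1.7709 km/s

1.7709 km/s


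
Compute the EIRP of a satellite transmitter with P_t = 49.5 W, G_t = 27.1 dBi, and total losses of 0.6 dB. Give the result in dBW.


Pt = 49.5 W = 16.9461 dBW
EIRP = Pt_dBW + Gt - losses = 16.9461 + 27.1 - 0.6 = 43.4461 dBW

43.4461 dBW


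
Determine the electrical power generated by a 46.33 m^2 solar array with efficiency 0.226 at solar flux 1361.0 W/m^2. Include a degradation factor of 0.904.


P = area * eta * S * degradation
P = 46.33 * 0.226 * 1361.0 * 0.904
P = 12882.4153 W

12882.4153 W


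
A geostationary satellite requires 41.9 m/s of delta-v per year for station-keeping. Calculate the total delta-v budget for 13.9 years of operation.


dV = rate * years = 41.9 * 13.9
dV = 582.4100 m/s

582.4100 m/s


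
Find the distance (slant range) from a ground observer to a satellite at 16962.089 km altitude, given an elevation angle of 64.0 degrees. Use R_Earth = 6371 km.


h = 16962.089 km, el = 64.0 deg
d = -R_E*sin(el) + sqrt((R_E*sin(el))^2 + 2*R_E*h + h^2)
d = -6371.0000*sin(1.1170) + sqrt((6371.0000*0.898794)^2 + 2*6371.0000*16962.089 + 16962.089^2)
d = 17439.1228 km

17439.1228 km


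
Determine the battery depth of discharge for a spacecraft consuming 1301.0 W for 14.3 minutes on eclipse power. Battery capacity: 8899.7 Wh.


E_used = P * t / 60 = 1301.0 * 14.3 / 60 = 310.0717 Wh
DOD = E_used / E_total * 100 = 310.0717 / 8899.7 * 100
DOD = 3.4841 %

3.4841 %


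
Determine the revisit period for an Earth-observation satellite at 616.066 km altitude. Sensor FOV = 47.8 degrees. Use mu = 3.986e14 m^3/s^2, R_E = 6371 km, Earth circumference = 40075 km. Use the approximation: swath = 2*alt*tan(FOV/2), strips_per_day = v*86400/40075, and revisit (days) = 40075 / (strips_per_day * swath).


swath = 2*616.066*tan(0.4171337) = 546.0057 km
v = sqrt(mu/r) = 7553.0303 m/s = 7.5530 km/s
strips/day = v*86400/40075 = 7.5530*86400/40075 = 16.2840
coverage/day = strips * swath = 16.2840 * 546.0057 = 8891.1646 km
revisit = 40075 / 8891.1646 = 4.5073 days

4.5073 days


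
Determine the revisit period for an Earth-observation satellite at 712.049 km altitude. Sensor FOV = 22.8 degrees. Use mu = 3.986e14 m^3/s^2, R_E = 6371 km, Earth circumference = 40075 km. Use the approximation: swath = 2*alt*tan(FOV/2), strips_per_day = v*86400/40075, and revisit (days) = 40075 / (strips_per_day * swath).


swath = 2*712.049*tan(0.1989675) = 287.1485 km
v = sqrt(mu/r) = 7501.6798 m/s = 7.5017 km/s
strips/day = v*86400/40075 = 7.5017*86400/40075 = 16.1733
coverage/day = strips * swath = 16.1733 * 287.1485 = 4644.1403 km
revisit = 40075 / 4644.1403 = 8.6292 days

8.6292 days


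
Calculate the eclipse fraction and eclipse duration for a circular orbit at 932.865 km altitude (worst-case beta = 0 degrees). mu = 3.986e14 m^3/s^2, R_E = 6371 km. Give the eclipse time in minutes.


r = 7303.8650 km
T = 103.5355 min
Eclipse fraction = arcsin(R_E/r)/pi = arcsin(6371.0000/7303.8650)/pi
= arcsin(0.8722779)/pi = 0.337358
Eclipse duration = 0.337358 * 103.5355 = 34.9285 min

34.9285 minutes


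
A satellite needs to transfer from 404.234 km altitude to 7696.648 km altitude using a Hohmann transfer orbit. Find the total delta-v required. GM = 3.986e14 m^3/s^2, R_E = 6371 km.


r1 = 6775.2340 km = 6.775234e+06 m
r2 = 14067.6480 km = 1.4067648e+07 m
dv1 = sqrt(mu/r1)*(sqrt(2*r2/(r1+r2)) - 1) = 1241.3556 m/s
dv2 = sqrt(mu/r2)*(1 - sqrt(2*r1/(r1+r2))) = 1031.0527 m/s
total dv = |dv1| + |dv2| = 1241.3556 + 1031.0527 = 2272.4083 m/s = 2.2724 km/s

2.2724 km/s


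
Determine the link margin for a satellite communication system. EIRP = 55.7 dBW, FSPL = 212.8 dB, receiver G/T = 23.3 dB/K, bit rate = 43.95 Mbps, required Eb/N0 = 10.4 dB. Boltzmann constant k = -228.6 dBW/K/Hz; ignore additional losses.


C/N0 = EIRP - FSPL + G/T - k = 55.7 - 212.8 + 23.3 - (-228.6)
C/N0 = 94.8000 dB-Hz
R_b = 43.95 Mbps = 4.395e+07 bps -> 10*log10(R_b) = 76.4296 dB-Hz
Eb/N0 = C/N0 - 10*log10(R_b) = 94.8000 - 76.4296 = 18.3704 dB
Margin = Eb/N0 - Eb/N0_req = 18.3704 - 10.4 = 7.9704 dB (link closes)

7.9704 dB


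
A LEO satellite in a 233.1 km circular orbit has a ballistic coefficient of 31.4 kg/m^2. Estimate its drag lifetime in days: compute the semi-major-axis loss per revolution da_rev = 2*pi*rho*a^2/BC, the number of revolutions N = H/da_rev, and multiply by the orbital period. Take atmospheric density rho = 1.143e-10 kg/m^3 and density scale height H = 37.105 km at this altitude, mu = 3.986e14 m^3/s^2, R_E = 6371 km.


a = R_E + alt = 6604.1000 km = 6.6041e+06 m
da_rev = 2*pi*rho*a^2/BC = 2*pi*1.143e-10*(6.6041e+06)^2/31.4 = 997.524870 m per revolution
N = H/da_rev = 37105.0000 m / 997.524870 m = 37.1971 revolutions
P = 2*pi*sqrt(a^3/mu) = 5341.1120 s
lifetime = N*P = 37.1971 * 5341.1120 = 198673.7028 s = 2.2995 days

2.2995 days


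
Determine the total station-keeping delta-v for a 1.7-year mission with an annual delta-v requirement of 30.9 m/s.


dV = rate * years = 30.9 * 1.7
dV = 52.5300 m/s

52.5300 m/s


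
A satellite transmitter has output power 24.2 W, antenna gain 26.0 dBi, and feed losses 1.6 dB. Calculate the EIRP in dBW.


Pt = 24.2 W = 13.8382 dBW
EIRP = Pt_dBW + Gt - losses = 13.8382 + 26.0 - 1.6 = 38.2382 dBW

38.2382 dBW


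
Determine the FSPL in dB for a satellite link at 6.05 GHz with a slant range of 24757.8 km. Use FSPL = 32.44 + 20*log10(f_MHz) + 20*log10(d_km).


f = 6.05 GHz = 6050.0000 MHz
d = 24757.8 km
FSPL = 32.44 + 20*log10(6050.0000) + 20*log10(24757.8)
FSPL = 32.44 + 75.6351 + 87.8742
FSPL = 195.9493 dB

195.9493 dB


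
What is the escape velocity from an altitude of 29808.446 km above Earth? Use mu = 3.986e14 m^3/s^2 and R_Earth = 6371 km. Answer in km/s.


r = 6371.0 + 29808.446 = 36179.4460 km = 3.6179446e+07 m
v_esc = sqrt(2*mu/r) = sqrt(2*3.986e14 / 3.6179446e+07)
v_esc = 4694.1038 m/s = 4.6941 km/s

4.6941 km/s


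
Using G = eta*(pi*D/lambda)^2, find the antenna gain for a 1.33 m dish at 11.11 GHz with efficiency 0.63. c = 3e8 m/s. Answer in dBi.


lambda = c/f = 3e8 / 1.111e+10 = 0.0270027 m
G = eta*(pi*D/lambda)^2 = 0.63*(pi*1.33/0.0270027)^2
G = 15084.4398 (linear)
G = 10*log10(15084.4398) = 41.7853 dBi

41.7853 dBi


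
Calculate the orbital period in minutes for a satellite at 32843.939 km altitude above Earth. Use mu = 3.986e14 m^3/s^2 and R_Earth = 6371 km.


r = 39214.9390 km = 3.9214939e+07 m
T = 2*pi*sqrt(r^3/mu) = 2*pi*sqrt(6.0305182e+22 / 3.986e14)
T = 77283.8123 s = 1288.0635 min

1288.0635 minutes


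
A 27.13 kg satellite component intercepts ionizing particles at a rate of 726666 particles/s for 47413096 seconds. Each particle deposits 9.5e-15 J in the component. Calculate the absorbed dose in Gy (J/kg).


Total energy deposited = rate * time * E_per
  = 726666 * 47413096 * 9.5e-15 = 0.3273081 J
Dose = E_total / mass = 0.3273081 / 27.13
Dose = 0.01206443 Gy

0.0121 Gy


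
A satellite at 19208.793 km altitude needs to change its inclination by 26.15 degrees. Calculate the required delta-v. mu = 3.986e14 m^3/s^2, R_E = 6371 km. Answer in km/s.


r = 25579.7930 km = 2.5579793e+07 m
V = sqrt(mu/r) = 3947.4818 m/s
di = 26.15 deg = 0.4564036 rad
dV = 2*V*sin(di/2) = 2*3947.4818*sin(0.2282018)
dV = 1786.0485 m/s = 1.7860 km/s

1.7860 km/s


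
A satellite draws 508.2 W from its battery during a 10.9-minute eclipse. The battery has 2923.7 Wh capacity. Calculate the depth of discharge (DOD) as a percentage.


E_used = P * t / 60 = 508.2 * 10.9 / 60 = 92.3230 Wh
DOD = E_used / E_total * 100 = 92.3230 / 2923.7 * 100
DOD = 3.1577 %

3.1577 %
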